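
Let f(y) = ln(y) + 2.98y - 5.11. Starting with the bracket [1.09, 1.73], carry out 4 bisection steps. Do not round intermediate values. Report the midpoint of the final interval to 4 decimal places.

f(1.090000) = -1.775622, f(1.730000) = 0.593521 (opposite signs)
step 1: m = 1.410000, f(m) = -0.564610 < 0 → root in [1.410000, 1.730000]
step 2: m = 1.570000, f(m) = 0.019676 > 0 → root in [1.410000, 1.570000]
step 3: m = 1.490000, f(m) = -0.271024 < 0 → root in [1.490000, 1.570000]
step 4: m = 1.530000, f(m) = -0.125332 < 0 → root in [1.530000, 1.570000]
Midpoint of [1.530000, 1.570000] = 1.550000

1.5500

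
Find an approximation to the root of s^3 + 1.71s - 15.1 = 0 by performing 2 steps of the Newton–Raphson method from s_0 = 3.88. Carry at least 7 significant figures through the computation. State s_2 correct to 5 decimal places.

2.34312

f'(s) = 3s^2 + 1.71
s_0 = 3.880000: f = 49.945872, f' = 46.873200 → s_1 = 3.880000 - (49.945872)/(46.873200) = 2.814447
s_1 = 2.814447: f = 12.006258, f' = 25.473338 → s_2 = 2.814447 - (12.006258)/(25.473338) = 2.343121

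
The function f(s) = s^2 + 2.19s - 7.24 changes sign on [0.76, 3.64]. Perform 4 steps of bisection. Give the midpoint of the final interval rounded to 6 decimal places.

f(0.760000) = -4.998000, f(3.640000) = 13.981200 (opposite signs)
step 1: m = 2.200000, f(m) = 2.418000 > 0 → root in [0.760000, 2.200000]
step 2: m = 1.480000, f(m) = -1.808400 < 0 → root in [1.480000, 2.200000]
step 3: m = 1.840000, f(m) = 0.175200 > 0 → root in [1.480000, 1.840000]
step 4: m = 1.660000, f(m) = -0.849000 < 0 → root in [1.660000, 1.840000]
Midpoint of [1.660000, 1.840000] = 1.750000

1.750000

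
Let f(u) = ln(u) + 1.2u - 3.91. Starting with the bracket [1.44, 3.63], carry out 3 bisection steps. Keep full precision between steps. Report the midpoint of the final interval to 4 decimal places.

2.3981

f(1.440000) = -1.817357, f(3.630000) = 1.735233 (opposite signs)
step 1: m = 2.535000, f(m) = 0.062194 > 0 → root in [1.440000, 2.535000]
step 2: m = 1.987500, f(m) = -0.838122 < 0 → root in [1.987500, 2.535000]
step 3: m = 2.261250, f(m) = -0.380582 < 0 → root in [2.261250, 2.535000]
Midpoint of [2.261250, 2.535000] = 2.398125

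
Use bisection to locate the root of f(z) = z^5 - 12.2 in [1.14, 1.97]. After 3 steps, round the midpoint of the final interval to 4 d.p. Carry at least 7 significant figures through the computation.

1.6069

f(1.140000) = -10.274585, f(1.970000) = 17.470928 (opposite signs)
step 1: m = 1.555000, f(m) = -3.108156 < 0 → root in [1.555000, 1.970000]
step 2: m = 1.762500, f(m) = 4.807702 > 0 → root in [1.555000, 1.762500]
step 3: m = 1.658750, f(m) = 0.357543 > 0 → root in [1.555000, 1.658750]
Midpoint of [1.555000, 1.658750] = 1.606875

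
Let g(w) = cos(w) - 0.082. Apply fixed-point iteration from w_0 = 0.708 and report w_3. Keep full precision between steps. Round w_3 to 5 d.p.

0.68475

w_1 = g(0.708000) = 0.677664
w_2 = g(0.677664) = 0.697039
w_3 = g(0.697039) = 0.684746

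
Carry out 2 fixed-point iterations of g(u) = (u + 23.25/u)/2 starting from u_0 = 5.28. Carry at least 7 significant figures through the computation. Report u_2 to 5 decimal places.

u_1 = g(5.280000) = 4.841705
u_2 = g(4.841705) = 4.821866

4.82187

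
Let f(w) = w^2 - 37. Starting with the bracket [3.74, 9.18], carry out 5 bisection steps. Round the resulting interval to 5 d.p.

[5.95000, 6.12000]

f(3.740000) = -23.012400, f(9.180000) = 47.272400 (opposite signs)
step 1: m = 6.460000, f(m) = 4.731600 > 0 → root in [3.740000, 6.460000]
step 2: m = 5.100000, f(m) = -10.990000 < 0 → root in [5.100000, 6.460000]
step 3: m = 5.780000, f(m) = -3.591600 < 0 → root in [5.780000, 6.460000]
step 4: m = 6.120000, f(m) = 0.454400 > 0 → root in [5.780000, 6.120000]
step 5: m = 5.950000, f(m) = -1.597500 < 0 → root in [5.950000, 6.120000]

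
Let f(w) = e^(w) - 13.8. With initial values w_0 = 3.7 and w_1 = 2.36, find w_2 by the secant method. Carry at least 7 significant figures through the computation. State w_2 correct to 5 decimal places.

f(w_0) = 26.647304, f(w_1) = -3.209049
w_2 = 2.360000 - (-3.209049)·(2.360000 - 3.700000)/(-3.209049 - (26.647304)) = 2.504027; f(w_2) = -1.568347

2.50403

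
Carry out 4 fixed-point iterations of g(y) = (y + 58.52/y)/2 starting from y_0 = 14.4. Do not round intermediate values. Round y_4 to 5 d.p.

7.64984

y_1 = g(14.400000) = 9.231944
y_2 = g(9.231944) = 7.785402
y_3 = g(7.785402) = 7.651017
y_4 = g(7.651017) = 7.649837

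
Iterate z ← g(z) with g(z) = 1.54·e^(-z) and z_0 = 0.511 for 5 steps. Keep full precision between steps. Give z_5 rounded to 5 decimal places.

z_1 = g(0.511000) = 0.923839
z_2 = g(0.923839) = 0.611368
z_3 = g(0.611368) = 0.835617
z_4 = g(0.835617) = 0.667755
z_5 = g(0.667755) = 0.789802

0.78980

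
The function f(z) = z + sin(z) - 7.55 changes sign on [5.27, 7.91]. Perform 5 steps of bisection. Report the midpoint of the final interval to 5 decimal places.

f(5.270000) = -3.128522, f(7.910000) = 1.358431 (opposite signs)
step 1: m = 6.590000, f(m) = -0.657976 < 0 → root in [6.590000, 7.910000]
step 2: m = 7.250000, f(m) = 0.523081 > 0 → root in [6.590000, 7.250000]
step 3: m = 6.920000, f(m) = -0.035363 < 0 → root in [6.920000, 7.250000]
step 4: m = 7.085000, f(m) = 0.253619 > 0 → root in [6.920000, 7.085000]
step 5: m = 7.002500, f(m) = 0.111369 > 0 → root in [6.920000, 7.002500]
Midpoint of [6.920000, 7.002500] = 6.961250

6.96125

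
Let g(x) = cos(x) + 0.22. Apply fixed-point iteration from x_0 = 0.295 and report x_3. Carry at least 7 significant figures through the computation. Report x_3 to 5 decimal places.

1.04314

x_1 = g(0.295000) = 1.176802
x_2 = g(1.176802) = 0.603880
x_3 = g(0.603880) = 1.043139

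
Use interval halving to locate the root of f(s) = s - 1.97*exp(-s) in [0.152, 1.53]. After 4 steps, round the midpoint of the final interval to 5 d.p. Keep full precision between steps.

f(0.152000) = -1.540207, f(1.530000) = 1.103425 (opposite signs)
step 1: m = 0.841000, f(m) = -0.008620 < 0 → root in [0.841000, 1.530000]
step 2: m = 1.185500, f(m) = 0.583481 > 0 → root in [0.841000, 1.185500]
step 3: m = 1.013250, f(m) = 0.298067 > 0 → root in [0.841000, 1.013250]
step 4: m = 0.927125, f(m) = 0.147616 > 0 → root in [0.841000, 0.927125]
Midpoint of [0.841000, 0.927125] = 0.884062

0.88406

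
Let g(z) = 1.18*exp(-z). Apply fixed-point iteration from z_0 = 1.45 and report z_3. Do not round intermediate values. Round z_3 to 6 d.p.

0.482307

z_1 = g(1.450000) = 0.276793
z_2 = g(0.276793) = 0.894690
z_3 = g(0.894690) = 0.482307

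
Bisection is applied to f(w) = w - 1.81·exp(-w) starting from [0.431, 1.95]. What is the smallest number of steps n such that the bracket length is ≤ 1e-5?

Initial width b − a = 1.95 − 0.431 = 1.519000.
After n steps the width is (b−a)/2^n; need (b−a)/2^n ≤ 1e-5.
So n ≥ log₂(1.519000/1e-5) = log₂(151900.0000) ≈ 17.2128.
Hence n = 18.

18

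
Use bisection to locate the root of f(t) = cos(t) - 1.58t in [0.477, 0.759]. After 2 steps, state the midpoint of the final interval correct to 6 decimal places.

0.512250

f(0.477000) = 0.134716, f(0.759000) = -0.473695 (opposite signs)
step 1: m = 0.618000, f(m) = -0.161401 < 0 → root in [0.477000, 0.618000]
step 2: m = 0.547500, f(m) = -0.011221 < 0 → root in [0.477000, 0.547500]
Midpoint of [0.477000, 0.547500] = 0.512250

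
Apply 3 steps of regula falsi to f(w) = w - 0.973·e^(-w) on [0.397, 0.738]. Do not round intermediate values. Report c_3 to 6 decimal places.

0.557297

f(0.397000) = -0.257181, f(0.738000) = 0.272839
step 1: c = 0.562463, f(c) = 0.008044 > 0 → new bracket [0.397000, 0.562463]
step 2: c = 0.557445, f(c) = 0.000236 > 0 → new bracket [0.397000, 0.557445]
step 3: c = 0.557297, f(c) = 0.000007 > 0 → new bracket [0.397000, 0.557297]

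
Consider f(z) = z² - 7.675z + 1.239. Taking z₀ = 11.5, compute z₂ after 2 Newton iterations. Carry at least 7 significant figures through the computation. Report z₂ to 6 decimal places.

f'(z) = 2z - 7.675
z_0 = 11.500000: f = 45.226500, f' = 15.325000 → z_1 = 11.500000 - (45.226500)/(15.325000) = 8.548842
z_1 = 8.548842: f = 8.709335, f' = 9.422684 → z_2 = 8.548842 - (8.709335)/(9.422684) = 7.624547

7.624547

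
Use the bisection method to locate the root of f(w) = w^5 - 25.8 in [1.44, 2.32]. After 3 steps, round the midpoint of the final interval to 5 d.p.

f(1.440000) = -19.608264, f(2.320000) = 41.410933 (opposite signs)
step 1: m = 1.880000, f(m) = -2.315071 < 0 → root in [1.880000, 2.320000]
step 2: m = 2.100000, f(m) = 15.041010 > 0 → root in [1.880000, 2.100000]
step 3: m = 1.990000, f(m) = 5.407960 > 0 → root in [1.880000, 1.990000]
Midpoint of [1.880000, 1.990000] = 1.935000

1.93500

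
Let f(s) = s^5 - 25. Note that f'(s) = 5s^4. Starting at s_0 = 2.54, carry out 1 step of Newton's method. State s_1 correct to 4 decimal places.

2.1521

Newton update: s ← s − f(s)/f'(s).
s_0 = 2.540000: f = 80.722782, f' = 208.115713 → s_1 = 2.540000 - (80.722782)/(208.115713) = 2.152125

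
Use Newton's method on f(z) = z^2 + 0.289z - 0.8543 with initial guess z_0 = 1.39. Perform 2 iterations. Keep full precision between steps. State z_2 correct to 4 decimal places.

f'(z) = 2z + 0.289
z_0 = 1.390000: f = 1.479510, f' = 3.069000 → z_1 = 1.390000 - (1.479510)/(3.069000) = 0.907918
z_1 = 0.907918: f = 0.232403, f' = 2.104836 → z_2 = 0.907918 - (0.232403)/(2.104836) = 0.797504

0.7975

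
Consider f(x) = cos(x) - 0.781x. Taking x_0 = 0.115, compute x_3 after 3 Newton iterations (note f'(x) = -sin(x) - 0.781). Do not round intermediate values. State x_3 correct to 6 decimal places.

0.847504

Newton update: x ← x − f(x)/f'(x).
x_0 = 0.115000: f = 0.903580, f' = -0.895747 → x_1 = 0.115000 - (0.903580)/(-0.895747) = 1.123745
x_1 = 1.123745: f = -0.445336, f' = -1.682726 → x_2 = 1.123745 - (-0.445336)/(-1.682726) = 0.859093
x_2 = 0.859093: f = -0.017827, f' = -1.538251 → x_3 = 0.859093 - (-0.017827)/(-1.538251) = 0.847504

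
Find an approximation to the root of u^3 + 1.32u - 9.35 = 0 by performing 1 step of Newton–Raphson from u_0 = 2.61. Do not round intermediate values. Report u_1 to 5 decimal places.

Newton update: u ← u − f(u)/f'(u).
f'(u) = 3u^2 + 1.32
u_0 = 2.610000: f = 11.874781, f' = 21.756300 → u_1 = 2.610000 - (11.874781)/(21.756300) = 2.064191

2.06419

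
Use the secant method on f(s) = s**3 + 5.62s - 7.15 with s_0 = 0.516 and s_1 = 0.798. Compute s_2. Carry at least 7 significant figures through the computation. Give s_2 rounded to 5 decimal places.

1.10905

Secant update: s_(k+1) = s_k − f(s_k)·(s_k − s_(k-1))/(f(s_k) − f(s_(k-1))).
f(s_0) = -4.112692, f(s_1) = -2.157070
s_2 = 0.798000 - (-2.157070)·(0.798000 - 0.516000)/(-2.157070 - (-4.112692)) = 1.109049; f(s_2) = 0.446973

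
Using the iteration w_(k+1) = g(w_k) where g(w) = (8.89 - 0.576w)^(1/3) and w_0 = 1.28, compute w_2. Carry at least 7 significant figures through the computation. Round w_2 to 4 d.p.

1.9773

w_1 = g(1.280000) = 2.012647
w_2 = g(2.012647) = 1.977303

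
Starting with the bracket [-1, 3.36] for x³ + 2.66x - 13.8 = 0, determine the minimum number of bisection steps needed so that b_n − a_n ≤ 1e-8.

29

Initial width b − a = 3.36 − -1 = 4.360000.
After n steps the width is (b−a)/2^n; need (b−a)/2^n ≤ 1e-8.
So n ≥ log₂(4.360000/1e-8) = log₂(436000000.0000) ≈ 28.6998.
Hence n = 29.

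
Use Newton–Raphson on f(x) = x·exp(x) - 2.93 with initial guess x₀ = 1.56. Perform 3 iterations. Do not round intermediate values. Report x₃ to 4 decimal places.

1.0380

f'(x) = (x + 1)·exp(x)
x_0 = 1.560000: f = 4.493761, f' = 12.182582 → x_1 = 1.560000 - (4.493761)/(12.182582) = 1.191132
x_1 = 1.191132: f = 0.989784, f' = 7.210590 → x_2 = 1.191132 - (0.989784)/(7.210590) = 1.053864
x_2 = 1.053864: f = 0.093236, f' = 5.891950 → x_3 = 1.053864 - (0.093236)/(5.891950) = 1.038040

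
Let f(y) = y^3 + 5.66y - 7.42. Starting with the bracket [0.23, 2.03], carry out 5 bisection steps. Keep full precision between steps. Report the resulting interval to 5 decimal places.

[1.07375, 1.13000]

f(0.230000) = -6.106033, f(2.030000) = 12.435227 (opposite signs)
step 1: m = 1.130000, f(m) = 0.418697 > 0 → root in [0.230000, 1.130000]
step 2: m = 0.680000, f(m) = -3.256768 < 0 → root in [0.680000, 1.130000]
step 3: m = 0.905000, f(m) = -1.556482 < 0 → root in [0.905000, 1.130000]
step 4: m = 1.017500, f(m) = -0.607526 < 0 → root in [1.017500, 1.130000]
step 5: m = 1.073750, f(m) = -0.104607 < 0 → root in [1.073750, 1.130000]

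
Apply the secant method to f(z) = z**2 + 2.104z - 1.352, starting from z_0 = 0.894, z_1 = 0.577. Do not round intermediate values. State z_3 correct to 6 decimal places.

0.516148

Secant update: z_(k+1) = z_k − f(z_k)·(z_k − z_(k-1))/(f(z_k) − f(z_(k-1))).
f(z_0) = 1.328212, f(z_1) = 0.194937
z_2 = 0.577000 - (0.194937)·(0.577000 - 0.894000)/(0.194937 - (1.328212)) = 0.522472; f(z_2) = 0.020259
z_3 = 0.522472 - (0.020259)·(0.522472 - 0.577000)/(0.020259 - (0.194937)) = 0.516148; f(z_3) = 0.000385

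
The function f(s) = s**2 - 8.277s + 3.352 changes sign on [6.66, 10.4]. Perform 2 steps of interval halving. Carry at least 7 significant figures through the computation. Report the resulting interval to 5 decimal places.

[7.59500, 8.53000]

f(6.660000) = -7.417220, f(10.400000) = 25.431200 (opposite signs)
step 1: m = 8.530000, f(m) = 5.510090 > 0 → root in [6.660000, 8.530000]
step 2: m = 7.595000, f(m) = -1.827790 < 0 → root in [7.595000, 8.530000]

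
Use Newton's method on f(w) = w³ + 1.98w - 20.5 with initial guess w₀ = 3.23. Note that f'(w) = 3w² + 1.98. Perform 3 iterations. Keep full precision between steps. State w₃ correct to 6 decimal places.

2.496396

w_0 = 3.230000: f = 19.593667, f' = 33.278700 → w_1 = 3.230000 - (19.593667)/(33.278700) = 2.641225
w_1 = 2.641225: f = 3.154994, f' = 22.908208 → w_2 = 2.641225 - (3.154994)/(22.908208) = 2.503502
w_2 = 2.503502: f = 0.147682, f' = 20.782562 → w_3 = 2.503502 - (0.147682)/(20.782562) = 2.496396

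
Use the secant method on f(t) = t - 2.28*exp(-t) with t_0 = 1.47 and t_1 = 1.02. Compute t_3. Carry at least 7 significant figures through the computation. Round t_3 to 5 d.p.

f(t_0) = 0.945770, f(t_1) = 0.197844
t_2 = 1.020000 - (0.197844)·(1.020000 - 1.470000)/(0.197844 - (0.945770)) = 0.900965; f(t_2) = -0.025120
t_3 = 0.900965 - (-0.025120)·(0.900965 - 1.020000)/(-0.025120 - (0.197844)) = 0.914376; f(t_3) = 0.000628

0.91438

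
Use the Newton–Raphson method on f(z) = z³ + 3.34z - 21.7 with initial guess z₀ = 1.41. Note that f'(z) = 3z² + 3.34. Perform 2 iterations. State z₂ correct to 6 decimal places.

2.476265

z_0 = 1.410000: f = -14.187379, f' = 9.304300 → z_1 = 1.410000 - (-14.187379)/(9.304300) = 2.934820
z_1 = 2.934820: f = 13.380386, f' = 29.179498 → z_2 = 2.934820 - (13.380386)/(29.179498) = 2.476265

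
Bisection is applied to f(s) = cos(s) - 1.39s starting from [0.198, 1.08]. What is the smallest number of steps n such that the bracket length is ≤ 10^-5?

17

Initial width b − a = 1.08 − 0.198 = 0.882000.
After n steps the width is (b−a)/2^n; need (b−a)/2^n ≤ 10^-5.
So n ≥ log₂(0.882000/10^-5) = log₂(88200.0000) ≈ 16.4285.
Hence n = 17.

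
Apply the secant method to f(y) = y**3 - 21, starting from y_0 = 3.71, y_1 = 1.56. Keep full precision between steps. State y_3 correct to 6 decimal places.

3.046241

f(y_0) = 30.064811, f(y_1) = -17.203584
y_2 = 1.560000 - (-17.203584)·(1.560000 - 3.710000)/(-17.203584 - (30.064811)) = 2.342504; f(y_2) = -8.145920
y_3 = 2.342504 - (-8.145920)·(2.342504 - 1.560000)/(-8.145920 - (-17.203584)) = 3.046241; f(y_3) = 7.267853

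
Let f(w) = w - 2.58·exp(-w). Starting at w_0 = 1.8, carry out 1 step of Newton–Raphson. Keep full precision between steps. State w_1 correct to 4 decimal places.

Newton update: w ← w − f(w)/f'(w).
f'(w) = 1 + 2.58·exp(-w)
w_0 = 1.800000: f = 1.373529, f' = 1.426471 → w_1 = 1.800000 - (1.373529)/(1.426471) = 0.837114

0.8371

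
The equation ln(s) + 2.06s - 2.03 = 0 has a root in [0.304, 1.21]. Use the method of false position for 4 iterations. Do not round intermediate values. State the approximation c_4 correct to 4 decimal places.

0.9905

f(0.304000) = -2.594488, f(1.210000) = 0.653220
step 1: c = 1.027774, f(c) = 0.114609 > 0 → new bracket [0.304000, 1.027774]
step 2: c = 0.997154, f(c) = 0.021288 > 0 → new bracket [0.304000, 0.997154]
step 3: c = 0.991513, f(c) = 0.003994 > 0 → new bracket [0.304000, 0.991513]
step 4: c = 0.990456, f(c) = 0.000751 > 0 → new bracket [0.304000, 0.990456]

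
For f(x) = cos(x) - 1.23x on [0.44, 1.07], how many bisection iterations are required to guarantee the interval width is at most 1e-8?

26

Initial width b − a = 1.07 − 0.44 = 0.630000.
After n steps the width is (b−a)/2^n; need (b−a)/2^n ≤ 1e-8.
So n ≥ log₂(0.630000/1e-8) = log₂(63000000.0000) ≈ 25.9088.
Hence n = 26.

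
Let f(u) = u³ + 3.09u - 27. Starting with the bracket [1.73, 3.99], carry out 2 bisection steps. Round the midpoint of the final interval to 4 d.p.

2.5775

f(1.730000) = -16.476583, f(3.990000) = 48.850299 (opposite signs)
step 1: m = 2.860000, f(m) = 5.231056 > 0 → root in [1.730000, 2.860000]
step 2: m = 2.295000, f(m) = -7.820628 < 0 → root in [2.295000, 2.860000]
Midpoint of [2.295000, 2.860000] = 2.577500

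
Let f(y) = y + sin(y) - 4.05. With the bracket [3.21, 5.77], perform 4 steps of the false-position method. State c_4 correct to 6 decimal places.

f(3.210000) = -0.908354, f(5.770000) = 1.229045
step 1: c = 4.297951, f(c) = -0.667392 < 0 → new bracket [4.297951, 5.770000]
step 2: c = 4.815993, f(c) = -0.228645 < 0 → new bracket [4.815993, 5.770000]
step 3: c = 4.965633, f(c) = -0.052472 < 0 → new bracket [4.965633, 5.770000]
step 4: c = 4.998568, f(c) = -0.010762 < 0 → new bracket [4.998568, 5.770000]

4.998568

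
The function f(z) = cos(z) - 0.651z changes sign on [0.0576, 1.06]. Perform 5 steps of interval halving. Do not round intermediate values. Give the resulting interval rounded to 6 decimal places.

[0.903375, 0.934700]

f(0.057600) = 0.960844, f(1.060000) = -0.201188 (opposite signs)
step 1: m = 0.558800, f(m) = 0.484113 > 0 → root in [0.558800, 1.060000]
step 2: m = 0.809400, f(m) = 0.163013 > 0 → root in [0.809400, 1.060000]
step 3: m = 0.934700, f(m) = -0.014430 < 0 → root in [0.809400, 0.934700]
step 4: m = 0.872050, f(m) = 0.075554 > 0 → root in [0.872050, 0.934700]
step 5: m = 0.903375, f(m) = 0.030866 > 0 → root in [0.903375, 0.934700]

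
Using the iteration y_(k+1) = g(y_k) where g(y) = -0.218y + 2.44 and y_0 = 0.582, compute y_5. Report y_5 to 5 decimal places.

y_1 = g(0.582000) = 2.313124
y_2 = g(2.313124) = 1.935739
y_3 = g(1.935739) = 2.018009
y_4 = g(2.018009) = 2.000074
y_5 = g(2.000074) = 2.003984

2.00398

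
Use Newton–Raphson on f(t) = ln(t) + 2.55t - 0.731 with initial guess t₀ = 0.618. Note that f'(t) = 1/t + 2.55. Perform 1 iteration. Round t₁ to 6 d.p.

Newton update: t ← t − f(t)/f'(t).
t_0 = 0.618000: f = 0.363633, f' = 4.168123 → t_1 = 0.618000 - (0.363633)/(4.168123) = 0.530759

0.530759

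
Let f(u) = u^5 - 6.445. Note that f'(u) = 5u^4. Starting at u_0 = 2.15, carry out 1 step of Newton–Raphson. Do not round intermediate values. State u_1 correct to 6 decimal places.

1.780325

u_0 = 2.150000: f = 39.495138, f' = 106.837531 → u_1 = 2.150000 - (39.495138)/(106.837531) = 1.780325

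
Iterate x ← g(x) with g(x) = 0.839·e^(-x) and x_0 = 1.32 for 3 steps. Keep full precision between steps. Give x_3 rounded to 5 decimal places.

0.42909

x_1 = g(1.320000) = 0.224127
x_2 = g(0.224127) = 0.670541
x_3 = g(0.670541) = 0.429091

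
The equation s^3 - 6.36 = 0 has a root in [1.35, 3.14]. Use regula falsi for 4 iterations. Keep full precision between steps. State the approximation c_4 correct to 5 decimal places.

1.82499

f(1.350000) = -3.899625, f(3.140000) = 24.599144
step 1: c = 1.594934, f(c) = -2.302781 < 0 → new bracket [1.594934, 3.140000]
step 2: c = 1.727191, f(c) = -1.207467 < 0 → new bracket [1.727191, 3.140000]
step 3: c = 1.793295, f(c) = -0.592934 < 0 → new bracket [1.793295, 3.140000]
step 4: c = 1.824991, f(c) = -0.281696 < 0 → new bracket [1.824991, 3.140000]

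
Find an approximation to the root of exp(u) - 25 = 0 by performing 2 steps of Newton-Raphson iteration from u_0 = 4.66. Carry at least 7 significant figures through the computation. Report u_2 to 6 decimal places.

3.404402

Newton update: u ← u − f(u)/f'(u).
f'(u) = exp(u)
u_0 = 4.660000: f = 80.636082, f' = 105.636082 → u_1 = 4.660000 - (80.636082)/(105.636082) = 3.896662
u_1 = 3.896662: f = 24.237797, f' = 49.237797 → u_2 = 3.896662 - (24.237797)/(49.237797) = 3.404402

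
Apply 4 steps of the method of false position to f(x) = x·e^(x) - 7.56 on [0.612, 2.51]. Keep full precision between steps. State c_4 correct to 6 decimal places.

1.490440

f(0.612000) = -6.431401, f(2.510000) = 23.325374
step 1: c = 1.022219, f(c) = -4.718889 < 0 → new bracket [1.022219, 2.510000]
step 2: c = 1.272562, f(c) = -3.016972 < 0 → new bracket [1.272562, 2.510000]
step 3: c = 1.414285, f(c) = -1.742279 < 0 → new bracket [1.414285, 2.510000]
step 4: c = 1.490440, f(c) = -0.943861 < 0 → new bracket [1.490440, 2.510000]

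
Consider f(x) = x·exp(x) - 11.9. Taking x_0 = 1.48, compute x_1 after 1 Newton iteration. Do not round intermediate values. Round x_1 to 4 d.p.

1.9755

Newton update: x ← x − f(x)/f'(x).
f'(x) = (x + 1)·exp(x)
x_0 = 1.480000: f = -5.398440, f' = 10.894505 → x_1 = 1.480000 - (-5.398440)/(10.894505) = 1.975520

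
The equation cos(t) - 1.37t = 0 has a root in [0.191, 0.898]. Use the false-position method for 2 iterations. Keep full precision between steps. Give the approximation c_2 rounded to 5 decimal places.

False-position update: c = (a·f(b) − b·f(a))/(f(b) − f(a)); replace the endpoint whose sign matches f(c).
f(0.191000) = 0.720145, f(0.898000) = -0.607085
step 1: c = 0.574613, f(c) = 0.052183 > 0 → new bracket [0.574613, 0.898000]
step 2: c = 0.600210, f(c) = 0.002929 > 0 → new bracket [0.600210, 0.898000]

0.60021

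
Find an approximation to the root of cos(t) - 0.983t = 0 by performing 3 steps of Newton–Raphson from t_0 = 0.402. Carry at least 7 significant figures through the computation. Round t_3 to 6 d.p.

0.746657

f'(t) = -sin(t) - 0.983
t_0 = 0.402000: f = 0.525114, f' = -1.374260 → t_1 = 0.402000 - (0.525114)/(-1.374260) = 0.784107
t_1 = 0.784107: f = -0.062758, f' = -1.689193 → t_2 = 0.784107 - (-0.062758)/(-1.689193) = 0.746954
t_2 = 0.746954: f = -0.000495, f' = -1.662407 → t_3 = 0.746954 - (-0.000495)/(-1.662407) = 0.746657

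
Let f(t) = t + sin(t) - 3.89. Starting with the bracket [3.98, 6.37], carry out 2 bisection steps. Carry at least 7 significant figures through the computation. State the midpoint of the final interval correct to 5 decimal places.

f(3.980000) = -0.653579, f(6.370000) = 2.566706 (opposite signs)
step 1: m = 5.175000, f(m) = 0.390110 > 0 → root in [3.980000, 5.175000]
step 2: m = 4.577500, f(m) = -0.303416 < 0 → root in [4.577500, 5.175000]
Midpoint of [4.577500, 5.175000] = 4.876250

4.87625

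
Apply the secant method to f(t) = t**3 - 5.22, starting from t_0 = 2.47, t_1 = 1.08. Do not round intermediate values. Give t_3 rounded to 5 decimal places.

1.88012

f(t_0) = 9.849223, f(t_1) = -3.960288
t_2 = 1.080000 - (-3.960288)·(1.080000 - 2.470000)/(-3.960288 - (9.849223)) = 1.478624; f(t_2) = -1.987243
t_3 = 1.478624 - (-1.987243)·(1.478624 - 1.080000)/(-1.987243 - (-3.960288)) = 1.880116; f(t_3) = 1.425902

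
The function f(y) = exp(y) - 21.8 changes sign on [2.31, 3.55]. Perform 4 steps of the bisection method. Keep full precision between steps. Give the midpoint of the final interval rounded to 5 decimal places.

3.04625

f(2.310000) = -11.725575, f(3.550000) = 13.013317 (opposite signs)
step 1: m = 2.930000, f(m) = -3.072370 < 0 → root in [2.930000, 3.550000]
step 2: m = 3.240000, f(m) = 3.733722 > 0 → root in [2.930000, 3.240000]
step 3: m = 3.085000, f(m) = 0.067467 > 0 → root in [2.930000, 3.085000]
step 4: m = 3.007500, f(m) = -1.563255 < 0 → root in [3.007500, 3.085000]
Midpoint of [3.007500, 3.085000] = 3.046250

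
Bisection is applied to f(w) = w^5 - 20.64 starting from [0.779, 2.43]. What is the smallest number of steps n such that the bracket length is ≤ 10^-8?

28

Initial width b − a = 2.43 − 0.779 = 1.651000.
After n steps the width is (b−a)/2^n; need (b−a)/2^n ≤ 10^-8.
So n ≥ log₂(1.651000/10^-8) = log₂(165100000.0000) ≈ 27.2988.
Hence n = 28.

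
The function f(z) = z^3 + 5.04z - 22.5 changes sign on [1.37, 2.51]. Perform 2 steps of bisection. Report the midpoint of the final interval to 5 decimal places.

2.36750

f(1.370000) = -13.023847, f(2.510000) = 5.963651 (opposite signs)
step 1: m = 1.940000, f(m) = -5.421016 < 0 → root in [1.940000, 2.510000]
step 2: m = 2.225000, f(m) = -0.270859 < 0 → root in [2.225000, 2.510000]
Midpoint of [2.225000, 2.510000] = 2.367500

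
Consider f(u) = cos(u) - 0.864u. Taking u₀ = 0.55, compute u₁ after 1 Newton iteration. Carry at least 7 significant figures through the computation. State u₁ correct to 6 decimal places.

f'(u) = -sin(u) - 0.864
u_0 = 0.550000: f = 0.377325, f' = -1.386687 → u_1 = 0.550000 - (0.377325)/(-1.386687) = 0.822105

0.822105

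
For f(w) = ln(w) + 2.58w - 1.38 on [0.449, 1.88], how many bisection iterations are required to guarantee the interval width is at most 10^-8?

Initial width b − a = 1.88 − 0.449 = 1.431000.
After n steps the width is (b−a)/2^n; need (b−a)/2^n ≤ 10^-8.
So n ≥ log₂(1.431000/10^-8) = log₂(143100000.0000) ≈ 27.0924.
Hence n = 28.

28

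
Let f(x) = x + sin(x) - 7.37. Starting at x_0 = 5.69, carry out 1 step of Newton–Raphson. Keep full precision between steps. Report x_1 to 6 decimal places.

Newton update: x ← x − f(x)/f'(x).
f'(x) = 1 + cos(x)
x_0 = 5.690000: f = -2.239005, f' = 1.829164 → x_1 = 5.690000 - (-2.239005)/(1.829164) = 6.914059

6.914059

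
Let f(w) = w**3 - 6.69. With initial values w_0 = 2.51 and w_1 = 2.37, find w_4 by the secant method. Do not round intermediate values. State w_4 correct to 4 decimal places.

f(w_0) = 9.123251, f(w_1) = 6.622053
w_2 = 2.370000 - (6.622053)·(2.370000 - 2.510000)/(6.622053 - (9.123251)) = 1.999343; f(w_2) = 1.302114
w_3 = 1.999343 - (1.302114)·(1.999343 - 2.370000)/(1.302114 - (6.622053)) = 1.908620; f(w_3) = 0.262780
w_4 = 1.908620 - (0.262780)·(1.908620 - 1.999343)/(0.262780 - (1.302114)) = 1.885682; f(w_4) = 0.015105

1.8857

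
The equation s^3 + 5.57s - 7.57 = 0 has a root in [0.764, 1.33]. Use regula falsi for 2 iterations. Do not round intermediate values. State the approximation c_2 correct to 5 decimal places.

f(0.764000) = -2.868576, f(1.330000) = 2.190737
step 1: c = 1.084916, f(c) = -0.250026 < 0 → new bracket [1.084916, 1.330000]
step 2: c = 1.110022, f(c) = -0.019467 < 0 → new bracket [1.110022, 1.330000]

1.11002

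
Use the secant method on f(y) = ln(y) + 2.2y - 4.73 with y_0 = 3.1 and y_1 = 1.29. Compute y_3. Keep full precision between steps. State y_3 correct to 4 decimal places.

Secant update: y_(k+1) = y_k − f(y_k)·(y_k − y_(k-1))/(f(y_k) − f(y_(k-1))).
f(y_0) = 3.221402, f(y_1) = -1.637358
y_2 = 1.290000 - (-1.637358)·(1.290000 - 3.100000)/(-1.637358 - (3.221402)) = 1.899953; f(y_2) = 0.091727
y_3 = 1.899953 - (0.091727)·(1.899953 - 1.290000)/(0.091727 - (-1.637358)) = 1.867596; f(y_3) = 0.003363

1.8676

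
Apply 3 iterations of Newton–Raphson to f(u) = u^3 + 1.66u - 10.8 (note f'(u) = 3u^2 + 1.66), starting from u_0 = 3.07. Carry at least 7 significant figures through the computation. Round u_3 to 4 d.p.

u_0 = 3.070000: f = 23.230643, f' = 29.934700 → u_1 = 3.070000 - (23.230643)/(29.934700) = 2.293956
u_1 = 2.293956: f = 5.079301, f' = 17.446703 → u_2 = 2.293956 - (5.079301)/(17.446703) = 2.002824
u_2 = 2.002824: f = 0.558618, f' = 13.693907 → u_3 = 2.002824 - (0.558618)/(13.693907) = 1.962030

1.9620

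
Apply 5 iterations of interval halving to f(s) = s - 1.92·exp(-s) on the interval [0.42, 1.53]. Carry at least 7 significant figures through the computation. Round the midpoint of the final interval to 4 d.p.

0.8189

f(0.420000) = -0.841530, f(1.530000) = 1.114252 (opposite signs)
step 1: m = 0.975000, f(m) = 0.250791 > 0 → root in [0.420000, 0.975000]
step 2: m = 0.697500, f(m) = -0.258330 < 0 → root in [0.697500, 0.975000]
step 3: m = 0.836250, f(m) = 0.004252 > 0 → root in [0.697500, 0.836250]
step 4: m = 0.766875, f(m) = -0.124893 < 0 → root in [0.766875, 0.836250]
step 5: m = 0.801562, f(m) = -0.059802 < 0 → root in [0.801562, 0.836250]
Midpoint of [0.801562, 0.836250] = 0.818906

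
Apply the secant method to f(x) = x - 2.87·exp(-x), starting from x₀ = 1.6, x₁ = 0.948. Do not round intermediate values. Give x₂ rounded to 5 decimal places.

f(x_0) = 1.020557, f(x_1) = -0.164169
x_2 = 0.948000 - (-0.164169)·(0.948000 - 1.600000)/(-0.164169 - (1.020557)) = 1.038348; f(x_2) = 0.022257

1.03835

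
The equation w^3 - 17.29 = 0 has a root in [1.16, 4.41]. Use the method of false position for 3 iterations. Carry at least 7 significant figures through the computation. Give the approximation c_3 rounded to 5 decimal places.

2.37165

False-position update: c = (a·f(b) − b·f(a))/(f(b) − f(a)); replace the endpoint whose sign matches f(c).
f(1.160000) = -15.729104, f(4.410000) = 68.476121
step 1: c = 1.767083, f(c) = -11.772135 < 0 → new bracket [1.767083, 4.410000]
step 2: c = 2.154790, f(c) = -7.285054 < 0 → new bracket [2.154790, 4.410000]
step 3: c = 2.371647, f(c) = -3.950180 < 0 → new bracket [2.371647, 4.410000]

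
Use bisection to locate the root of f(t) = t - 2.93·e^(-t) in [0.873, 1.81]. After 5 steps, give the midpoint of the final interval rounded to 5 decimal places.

1.03405

f(0.873000) = -0.350851, f(1.810000) = 1.330493 (opposite signs)
step 1: m = 1.341500, f(m) = 0.575442 > 0 → root in [0.873000, 1.341500]
step 2: m = 1.107250, f(m) = 0.138983 > 0 → root in [0.873000, 1.107250]
step 3: m = 0.990125, f(m) = -0.098459 < 0 → root in [0.990125, 1.107250]
step 4: m = 1.048687, f(m) = 0.022023 > 0 → root in [0.990125, 1.048687]
step 5: m = 1.019406, f(m) = -0.037764 < 0 → root in [1.019406, 1.048687]
Midpoint of [1.019406, 1.048687] = 1.034047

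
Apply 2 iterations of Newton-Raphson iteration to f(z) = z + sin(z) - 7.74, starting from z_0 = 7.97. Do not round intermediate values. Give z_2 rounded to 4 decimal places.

7.0239

Newton update: z ← z − f(z)/f'(z).
f'(z) = 1 + cos(z)
z_0 = 7.970000: f = 1.223277, f' = 0.884242 → z_1 = 7.970000 - (1.223277)/(0.884242) = 6.586580
z_1 = 6.586580: f = -0.854658, f' = 1.954328 → z_2 = 6.586580 - (-0.854658)/(1.954328) = 7.023896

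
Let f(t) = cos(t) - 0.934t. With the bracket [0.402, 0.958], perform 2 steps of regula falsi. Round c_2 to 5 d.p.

False-position update: c = (a·f(b) − b·f(a))/(f(b) − f(a)); replace the endpoint whose sign matches f(c).
f(0.402000) = 0.544812, f(0.958000) = -0.319615
step 1: c = 0.752424, f(c) = 0.027271 > 0 → new bracket [0.752424, 0.958000]
step 2: c = 0.768585, f(c) = 0.001036 > 0 → new bracket [0.768585, 0.958000]

0.76859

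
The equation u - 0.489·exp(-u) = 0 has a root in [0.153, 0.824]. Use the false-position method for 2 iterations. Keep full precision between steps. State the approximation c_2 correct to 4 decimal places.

0.3463

False-position update: c = (a·f(b) − b·f(a))/(f(b) − f(a)); replace the endpoint whose sign matches f(c).
f(0.153000) = -0.266625, f(0.824000) = 0.609489
step 1: c = 0.357204, f(c) = 0.015085 > 0 → new bracket [0.153000, 0.357204]
step 2: c = 0.346269, f(c) = 0.000389 > 0 → new bracket [0.153000, 0.346269]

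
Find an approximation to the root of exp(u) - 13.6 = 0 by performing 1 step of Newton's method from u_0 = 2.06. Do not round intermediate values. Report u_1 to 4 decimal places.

f'(u) = exp(u)
u_0 = 2.060000: f = -5.754030, f' = 7.845970 → u_1 = 2.060000 - (-5.754030)/(7.845970) = 2.793374

2.7934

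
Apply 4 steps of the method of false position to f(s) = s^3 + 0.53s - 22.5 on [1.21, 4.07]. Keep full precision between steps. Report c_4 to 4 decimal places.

False-position update: c = (a·f(b) − b·f(a))/(f(b) − f(a)); replace the endpoint whose sign matches f(c).
f(1.210000) = -20.087139, f(4.070000) = 47.076243
step 1: c = 2.065365, f(c) = -12.595060 < 0 → new bracket [2.065365, 4.070000]
step 2: c = 2.488491, f(c) = -5.770893 < 0 → new bracket [2.488491, 4.070000]
step 3: c = 2.661192, f(c) = -2.243164 < 0 → new bracket [2.661192, 4.070000]
step 4: c = 2.725268, f(c) = -0.814816 < 0 → new bracket [2.725268, 4.070000]

2.7253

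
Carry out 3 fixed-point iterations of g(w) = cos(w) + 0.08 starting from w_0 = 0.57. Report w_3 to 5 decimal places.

w_1 = g(0.570000) = 0.921901
w_2 = g(0.921901) = 0.684307
w_3 = g(0.684307) = 0.854858

0.85486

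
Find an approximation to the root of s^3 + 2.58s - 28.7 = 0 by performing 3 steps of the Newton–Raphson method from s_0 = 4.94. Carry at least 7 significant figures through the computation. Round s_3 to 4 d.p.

2.7883

f'(s) = 3s^2 + 2.58
s_0 = 4.940000: f = 104.598984, f' = 75.790800 → s_1 = 4.940000 - (104.598984)/(75.790800) = 3.559899
s_1 = 3.559899: f = 25.598702, f' = 40.598636 → s_2 = 3.559899 - (25.598702)/(40.598636) = 2.929368
s_2 = 2.929368: f = 3.995241, f' = 28.323583 → s_3 = 2.929368 - (3.995241)/(28.323583) = 2.788311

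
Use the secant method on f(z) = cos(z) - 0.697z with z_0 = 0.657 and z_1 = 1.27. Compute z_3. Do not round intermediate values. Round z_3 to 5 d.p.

f(z_0) = 0.333899, f(z_1) = -0.588909
z_2 = 1.270000 - (-0.588909)·(1.270000 - 0.657000)/(-0.588909 - (0.333899)) = 0.878801; f(z_2) = 0.025550
z_3 = 0.878801 - (0.025550)·(0.878801 - 1.270000)/(0.025550 - (-0.588909)) = 0.895068; f(z_3) = 0.001604

0.89507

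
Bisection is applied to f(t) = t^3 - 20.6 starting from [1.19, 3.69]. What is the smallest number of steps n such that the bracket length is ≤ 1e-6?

Initial width b − a = 3.69 − 1.19 = 2.500000.
After n steps the width is (b−a)/2^n; need (b−a)/2^n ≤ 1e-6.
So n ≥ log₂(2.500000/1e-6) = log₂(2500000.0000) ≈ 21.2535.
Hence n = 22.

22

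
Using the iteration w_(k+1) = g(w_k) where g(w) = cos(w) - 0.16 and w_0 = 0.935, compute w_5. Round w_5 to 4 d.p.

0.6176

w_1 = g(0.935000) = 0.433818
w_2 = g(0.433818) = 0.747367
w_3 = g(0.747367) = 0.573481
w_4 = g(0.573481) = 0.680017
w_5 = g(0.680017) = 0.617562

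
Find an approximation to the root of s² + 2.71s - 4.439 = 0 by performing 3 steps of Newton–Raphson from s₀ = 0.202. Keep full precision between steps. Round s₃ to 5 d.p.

1.15004

f'(s) = 2s + 2.71
s_0 = 0.202000: f = -3.850776, f' = 3.114000 → s_1 = 0.202000 - (-3.850776)/(3.114000) = 1.438601
s_1 = 1.438601: f = 1.529182, f' = 5.587202 → s_2 = 1.438601 - (1.529182)/(5.587202) = 1.164907
s_2 = 1.164907: f = 0.074908, f' = 5.039815 → s_3 = 1.164907 - (0.074908)/(5.039815) = 1.150044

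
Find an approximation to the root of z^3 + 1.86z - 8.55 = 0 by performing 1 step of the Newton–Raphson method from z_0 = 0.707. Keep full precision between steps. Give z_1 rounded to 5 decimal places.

f'(z) = 3z^2 + 1.86
z_0 = 0.707000: f = -6.881587, f' = 3.359547 → z_1 = 0.707000 - (-6.881587)/(3.359547) = 2.755367

2.75537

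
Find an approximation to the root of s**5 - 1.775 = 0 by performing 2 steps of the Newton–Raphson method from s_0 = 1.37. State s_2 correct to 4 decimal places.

f'(s) = 5s**4
s_0 = 1.370000: f = 3.051172, f' = 17.613768 → s_1 = 1.370000 - (3.051172)/(17.613768) = 1.196773
s_1 = 1.196773: f = 0.680046, f' = 10.256939 → s_2 = 1.196773 - (0.680046)/(10.256939) = 1.130472

1.1305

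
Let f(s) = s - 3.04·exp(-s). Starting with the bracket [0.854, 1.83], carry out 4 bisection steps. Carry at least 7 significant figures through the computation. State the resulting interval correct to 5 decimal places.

f(0.854000) = -0.440154, f(1.830000) = 1.342343 (opposite signs)
step 1: m = 1.342000, f(m) = 0.547580 > 0 → root in [0.854000, 1.342000]
step 2: m = 1.098000, f(m) = 0.084046 > 0 → root in [0.854000, 1.098000]
step 3: m = 0.976000, f(m) = -0.169519 < 0 → root in [0.976000, 1.098000]
step 4: m = 1.037000, f(m) = -0.040731 < 0 → root in [1.037000, 1.098000]

[1.03700, 1.09800]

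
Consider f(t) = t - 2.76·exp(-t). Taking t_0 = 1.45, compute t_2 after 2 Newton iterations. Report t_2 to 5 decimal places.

Newton update: t ← t − f(t)/f'(t).
f'(t) = 1 + 2.76·exp(-t)
t_0 = 1.450000: f = 0.802586, f' = 1.647414 → t_1 = 1.450000 - (0.802586)/(1.647414) = 0.962821
t_1 = 0.962821: f = -0.090987, f' = 2.053808 → t_2 = 0.962821 - (-0.090987)/(2.053808) = 1.007122

1.00712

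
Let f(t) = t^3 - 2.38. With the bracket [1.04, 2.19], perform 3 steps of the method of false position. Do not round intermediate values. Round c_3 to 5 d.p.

f(1.040000) = -1.255136, f(2.190000) = 8.123459
step 1: c = 1.193904, f(c) = -0.678200 < 0 → new bracket [1.193904, 2.190000]
step 2: c = 1.270657, f(c) = -0.328436 < 0 → new bracket [1.270657, 2.190000]
step 3: c = 1.306382, f(c) = -0.150483 < 0 → new bracket [1.306382, 2.190000]

1.30638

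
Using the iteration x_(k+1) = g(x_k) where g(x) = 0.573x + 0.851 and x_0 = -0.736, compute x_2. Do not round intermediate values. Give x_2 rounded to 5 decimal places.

1.09697

x_1 = g(-0.736000) = 0.429272
x_2 = g(0.429272) = 1.096973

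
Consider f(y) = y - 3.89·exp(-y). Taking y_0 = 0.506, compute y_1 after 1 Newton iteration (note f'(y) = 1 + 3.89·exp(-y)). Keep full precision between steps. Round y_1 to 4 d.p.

y_0 = 0.506000: f = -1.839290, f' = 3.345290 → y_1 = 0.506000 - (-1.839290)/(3.345290) = 1.055815

1.0558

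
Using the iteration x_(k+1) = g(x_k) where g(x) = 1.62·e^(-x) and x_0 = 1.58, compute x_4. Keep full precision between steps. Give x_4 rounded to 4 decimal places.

0.9751

x_1 = g(1.580000) = 0.333680
x_2 = g(0.333680) = 1.160379
x_3 = g(1.160379) = 0.507655
x_4 = g(0.507655) = 0.975086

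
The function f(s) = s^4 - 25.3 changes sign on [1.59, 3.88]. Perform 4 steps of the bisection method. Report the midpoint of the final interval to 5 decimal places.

2.23406

f(1.590000) = -18.908710, f(3.880000) = 201.334959 (opposite signs)
step 1: m = 2.735000, f(m) = 30.653766 > 0 → root in [1.590000, 2.735000]
step 2: m = 2.162500, f(m) = -3.431225 < 0 → root in [2.162500, 2.735000]
step 3: m = 2.448750, f(m) = 10.656532 > 0 → root in [2.162500, 2.448750]
step 4: m = 2.305625, f(m) = 2.958863 > 0 → root in [2.162500, 2.305625]
Midpoint of [2.162500, 2.305625] = 2.234063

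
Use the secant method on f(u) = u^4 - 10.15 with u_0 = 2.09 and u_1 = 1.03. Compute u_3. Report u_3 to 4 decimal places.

Secant update: u_(k+1) = u_k − f(u_k)·(u_k − u_(k-1))/(f(u_k) − f(u_(k-1))).
f(u_0) = 8.930298, f(u_1) = -9.024491
u_2 = 1.030000 - (-9.024491)·(1.030000 - 2.090000)/(-9.024491 - (8.930298)) = 1.562780; f(u_2) = -4.185255
u_3 = 1.562780 - (-4.185255)·(1.562780 - 1.030000)/(-4.185255 - (-9.024491)) = 2.023560; f(u_3) = 6.617353

2.0236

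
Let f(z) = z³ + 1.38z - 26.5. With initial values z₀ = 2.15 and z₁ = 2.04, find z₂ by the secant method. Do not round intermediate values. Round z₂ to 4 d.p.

3.0843

f(z_0) = -13.594625, f(z_1) = -15.195136
z_2 = 2.040000 - (-15.195136)·(2.040000 - 2.150000)/(-15.195136 - (-13.594625)) = 3.084332; f(z_2) = 7.097951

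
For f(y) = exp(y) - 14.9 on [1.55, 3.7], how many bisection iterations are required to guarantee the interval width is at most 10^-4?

Initial width b − a = 3.7 − 1.55 = 2.150000.
After n steps the width is (b−a)/2^n; need (b−a)/2^n ≤ 10^-4.
So n ≥ log₂(2.150000/10^-4) = log₂(21500.0000) ≈ 14.3920.
Hence n = 15.

15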